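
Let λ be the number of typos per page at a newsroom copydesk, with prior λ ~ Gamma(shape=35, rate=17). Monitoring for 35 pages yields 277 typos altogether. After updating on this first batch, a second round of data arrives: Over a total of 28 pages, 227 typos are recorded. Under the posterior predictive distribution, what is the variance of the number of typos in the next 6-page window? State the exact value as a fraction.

69531/1600

Total count 277 over total exposure 35 pages.
After the first batch: Gamma(35 + 277, 17 + 35) = Gamma(312, 52).
Total count 227 over total exposure 28 pages.
After the second batch: Gamma(312 + 227, 52 + 28) = Gamma(539, 80).
The posterior predictive for a window of length T is Negative Binomial with variance T·α'·(β'+T)/β'² = 6·539·86/6400 = 69531/1600.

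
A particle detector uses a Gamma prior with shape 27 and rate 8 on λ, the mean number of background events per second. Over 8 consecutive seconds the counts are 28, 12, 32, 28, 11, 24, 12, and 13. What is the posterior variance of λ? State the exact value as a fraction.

187/256

Total count: 28 + 12 + 32 + 28 + 11 + 24 + 12 + 13 = 160.
Total exposure: 8 seconds.
By Gamma–Poisson conjugacy, the posterior is Gamma(α + Σx, β + Σt) = Gamma(27 + 160, 8 + 8) = Gamma(187, 16).
Posterior variance = α'/β'² = 187/256.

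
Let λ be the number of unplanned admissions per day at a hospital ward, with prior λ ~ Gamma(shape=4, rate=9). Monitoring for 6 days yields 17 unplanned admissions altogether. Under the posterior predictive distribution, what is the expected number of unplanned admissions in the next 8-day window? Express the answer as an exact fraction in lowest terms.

56/5

Total count 17 over total exposure 6 days.
Gamma(α, β) with Poisson data over total exposure Σt gives posterior Gamma(α+Σx, β+Σt) = Gamma(21, 15).
Predictive mean over an 8-day window = T·E[λ|data] = 8·21/15 = 56/5.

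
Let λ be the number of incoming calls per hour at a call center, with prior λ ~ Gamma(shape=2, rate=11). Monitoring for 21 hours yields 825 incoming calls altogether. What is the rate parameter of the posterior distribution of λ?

Total count 825 over total exposure 21 hours.
Conjugate update: add total count to the shape and total exposure to the rate, giving Gamma(827, 32).

32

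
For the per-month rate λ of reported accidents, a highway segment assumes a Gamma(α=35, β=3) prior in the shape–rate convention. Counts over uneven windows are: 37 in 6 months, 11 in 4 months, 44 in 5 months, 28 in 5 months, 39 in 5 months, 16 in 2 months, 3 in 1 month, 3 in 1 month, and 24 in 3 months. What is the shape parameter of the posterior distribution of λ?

Total count: 37 + 11 + 44 + 28 + 39 + 16 + 3 + 3 + 24 = 205.
Total exposure: 6 + 4 + 5 + 5 + 5 + 2 + 1 + 1 + 3 = 32 months.
By Gamma–Poisson conjugacy, the posterior is Gamma(α + Σx, β + Σt) = Gamma(35 + 205, 3 + 32) = Gamma(240, 35).

240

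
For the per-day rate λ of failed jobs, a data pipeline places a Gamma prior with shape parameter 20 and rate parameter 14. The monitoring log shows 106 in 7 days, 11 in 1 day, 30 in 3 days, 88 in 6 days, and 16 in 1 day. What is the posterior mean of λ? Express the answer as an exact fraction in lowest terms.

Total count: 106 + 11 + 30 + 88 + 16 = 251.
Total exposure: 7 + 1 + 3 + 6 + 1 = 18 days.
By Gamma–Poisson conjugacy, the posterior is Gamma(α + Σx, β + Σt) = Gamma(20 + 251, 14 + 18) = Gamma(271, 32).
Posterior mean = α'/β' = 271/32.

271/32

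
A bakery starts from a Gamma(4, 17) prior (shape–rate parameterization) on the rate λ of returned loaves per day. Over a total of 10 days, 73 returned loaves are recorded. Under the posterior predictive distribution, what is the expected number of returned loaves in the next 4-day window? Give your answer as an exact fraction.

308/27

Total count 73 over total exposure 10 days.
Posterior: α' = 4 + 73 = 77, β' = 17 + 10 = 27.
Predictive mean over a 4-day window = T·E[λ|data] = 4·77/27 = 308/27.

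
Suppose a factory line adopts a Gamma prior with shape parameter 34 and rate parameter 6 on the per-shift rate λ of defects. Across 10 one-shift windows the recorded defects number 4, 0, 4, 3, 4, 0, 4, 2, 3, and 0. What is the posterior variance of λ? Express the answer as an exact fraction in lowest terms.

29/128

Total count: 4 + 0 + 4 + 3 + 4 + 0 + 4 + 2 + 3 + 0 = 24.
Total exposure: 10 shifts.
The Gamma prior is conjugate for the Poisson rate, so λ | data ~ Gamma(34+24, 6+10) = Gamma(58, 16).
Posterior variance = α'/β'² = 58/256 = 29/128.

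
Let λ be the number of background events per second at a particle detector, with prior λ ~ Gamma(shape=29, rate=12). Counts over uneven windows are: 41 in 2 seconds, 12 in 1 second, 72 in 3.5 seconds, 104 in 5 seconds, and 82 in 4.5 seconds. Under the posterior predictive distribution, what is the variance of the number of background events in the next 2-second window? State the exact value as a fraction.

1275/49

Total count: 41 + 12 + 72 + 104 + 82 = 311.
Total exposure: 2 + 1 + 3.5 + 5 + 4.5 = 16 seconds.
Gamma(α, β) with Poisson data over total exposure Σt gives posterior Gamma(α+Σx, β+Σt) = Gamma(340, 28).
The posterior predictive for a window of length T is Negative Binomial with variance T·α'·(β'+T)/β'² = 2·340·30/784 = 1275/49.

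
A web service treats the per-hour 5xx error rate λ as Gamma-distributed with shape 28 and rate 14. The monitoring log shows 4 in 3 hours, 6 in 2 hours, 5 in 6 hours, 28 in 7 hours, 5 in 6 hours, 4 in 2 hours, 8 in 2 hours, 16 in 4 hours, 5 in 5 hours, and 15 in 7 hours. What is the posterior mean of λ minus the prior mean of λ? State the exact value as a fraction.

Total count: 4 + 6 + 5 + 28 + 5 + 4 + 8 + 16 + 5 + 15 = 96.
Total exposure: 3 + 2 + 6 + 7 + 6 + 2 + 2 + 4 + 5 + 7 = 44 hours.
Conjugate update: add total count to the shape and total exposure to the rate, giving Gamma(124, 58).
Posterior mean = 124/58 = 62/29; prior mean = 28/14 = 2. Difference = 62/29 − 2 = 4/29.

4/29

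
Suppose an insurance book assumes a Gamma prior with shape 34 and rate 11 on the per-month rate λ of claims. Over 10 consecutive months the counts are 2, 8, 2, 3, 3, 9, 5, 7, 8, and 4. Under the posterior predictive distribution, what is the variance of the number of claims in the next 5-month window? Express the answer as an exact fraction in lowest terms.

11050/441

Total count: 2 + 8 + 2 + 3 + 3 + 9 + 5 + 7 + 8 + 4 = 51.
Total exposure: 10 months.
Conjugate update: add total count to the shape and total exposure to the rate, giving Gamma(85, 21).
The posterior predictive for a window of length T is Negative Binomial with variance T·α'·(β'+T)/β'² = 5·85·26/441 = 11050/441.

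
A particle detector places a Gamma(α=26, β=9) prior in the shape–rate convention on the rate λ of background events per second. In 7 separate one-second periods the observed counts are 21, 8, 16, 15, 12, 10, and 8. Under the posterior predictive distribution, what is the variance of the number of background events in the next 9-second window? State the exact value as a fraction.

Total count: 21 + 8 + 16 + 15 + 12 + 10 + 8 = 90.
Total exposure: 7 seconds.
Posterior: α' = 26 + 90 = 116, β' = 9 + 7 = 16.
The posterior predictive for a window of length T is Negative Binomial with variance T·α'·(β'+T)/β'² = 9·116·25/256 = 6525/64.

6525/64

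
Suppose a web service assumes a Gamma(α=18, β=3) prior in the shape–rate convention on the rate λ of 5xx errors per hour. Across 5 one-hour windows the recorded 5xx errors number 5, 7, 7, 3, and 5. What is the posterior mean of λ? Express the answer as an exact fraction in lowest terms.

45/8

Total count: 5 + 7 + 7 + 3 + 5 = 27.
Total exposure: 5 hours.
Gamma(α, β) with Poisson data over total exposure Σt gives posterior Gamma(α+Σx, β+Σt) = Gamma(45, 8).
Posterior mean = α'/β' = 45/8.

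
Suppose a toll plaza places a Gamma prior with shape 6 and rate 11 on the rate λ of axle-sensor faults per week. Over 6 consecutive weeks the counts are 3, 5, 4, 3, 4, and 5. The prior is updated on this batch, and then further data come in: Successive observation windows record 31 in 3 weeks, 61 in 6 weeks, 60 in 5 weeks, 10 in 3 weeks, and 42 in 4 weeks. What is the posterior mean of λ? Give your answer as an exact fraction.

Total count: 3 + 5 + 4 + 3 + 4 + 5 = 24.
Total exposure: 6 weeks.
After the first batch: Gamma(6 + 24, 11 + 6) = Gamma(30, 17).
Total count: 31 + 61 + 60 + 10 + 42 = 204.
Total exposure: 3 + 6 + 5 + 3 + 4 = 21 weeks.
After the second batch: Gamma(30 + 204, 17 + 21) = Gamma(234, 38).
Posterior mean = α'/β' = 234/38 = 117/19.

117/19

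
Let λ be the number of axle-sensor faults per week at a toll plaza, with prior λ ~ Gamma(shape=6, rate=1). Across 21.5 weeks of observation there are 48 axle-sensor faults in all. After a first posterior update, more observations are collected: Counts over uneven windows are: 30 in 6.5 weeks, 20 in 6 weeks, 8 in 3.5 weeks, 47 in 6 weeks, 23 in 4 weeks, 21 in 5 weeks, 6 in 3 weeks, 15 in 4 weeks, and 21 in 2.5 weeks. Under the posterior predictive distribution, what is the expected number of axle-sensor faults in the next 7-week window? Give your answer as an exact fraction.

245/9

Total count 48 over total exposure 21.5 weeks.
After the first batch: Gamma(6 + 48, 1 + 21.5) = Gamma(54, 45/2).
Total count: 30 + 20 + 8 + 47 + 23 + 21 + 6 + 15 + 21 = 191.
Total exposure: 6.5 + 6 + 3.5 + 6 + 4 + 5 + 3 + 4 + 2.5 = 40.5 weeks.
After the second batch: Gamma(54 + 191, 45/2 + 40.5) = Gamma(245, 63).
Predictive mean over a 7-week window = T·E[λ|data] = 7·245/63 = 245/9.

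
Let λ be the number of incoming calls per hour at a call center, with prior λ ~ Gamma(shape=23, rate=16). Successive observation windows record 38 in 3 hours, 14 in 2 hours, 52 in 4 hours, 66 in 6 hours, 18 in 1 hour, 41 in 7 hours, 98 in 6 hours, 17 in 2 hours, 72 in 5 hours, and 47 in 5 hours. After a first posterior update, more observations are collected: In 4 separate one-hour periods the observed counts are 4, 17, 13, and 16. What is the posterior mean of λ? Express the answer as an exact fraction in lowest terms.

Total count: 38 + 14 + 52 + 66 + 18 + 41 + 98 + 17 + 72 + 47 = 463.
Total exposure: 3 + 2 + 4 + 6 + 1 + 7 + 6 + 2 + 5 + 5 = 41 hours.
After the first batch: Gamma(23 + 463, 16 + 41) = Gamma(486, 57).
Total count: 4 + 17 + 13 + 16 = 50.
Total exposure: 4 hours.
After the second batch: Gamma(486 + 50, 57 + 4) = Gamma(536, 61).
Posterior mean = α'/β' = 536/61.

536/61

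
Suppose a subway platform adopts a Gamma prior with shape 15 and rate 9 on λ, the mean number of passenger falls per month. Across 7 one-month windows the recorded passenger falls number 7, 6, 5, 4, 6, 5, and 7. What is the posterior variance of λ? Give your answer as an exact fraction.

Total count: 7 + 6 + 5 + 4 + 6 + 5 + 7 = 40.
Total exposure: 7 months.
Posterior: α' = 15 + 40 = 55, β' = 9 + 7 = 16.
Posterior variance = α'/β'² = 55/256.

55/256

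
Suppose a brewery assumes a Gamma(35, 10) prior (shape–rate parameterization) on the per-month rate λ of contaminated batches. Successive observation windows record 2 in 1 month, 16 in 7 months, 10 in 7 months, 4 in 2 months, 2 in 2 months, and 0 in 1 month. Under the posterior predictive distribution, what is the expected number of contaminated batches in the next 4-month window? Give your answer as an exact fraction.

46/5

Total count: 2 + 16 + 10 + 4 + 2 + 0 = 34.
Total exposure: 1 + 7 + 7 + 2 + 2 + 1 = 20 months.
By Gamma–Poisson conjugacy, the posterior is Gamma(α + Σx, β + Σt) = Gamma(35 + 34, 10 + 20) = Gamma(69, 30).
Predictive mean over a 4-month window = T·E[λ|data] = 4·69/30 = 46/5.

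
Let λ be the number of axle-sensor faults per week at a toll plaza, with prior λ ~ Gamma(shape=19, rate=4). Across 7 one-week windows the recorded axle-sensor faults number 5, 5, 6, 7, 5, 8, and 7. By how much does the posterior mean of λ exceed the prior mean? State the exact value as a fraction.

39/44

Total count: 5 + 5 + 6 + 7 + 5 + 8 + 7 = 43.
Total exposure: 7 weeks.
Posterior: α' = 19 + 43 = 62, β' = 4 + 7 = 11.
Posterior mean = 62/11 = 62/11; prior mean = 19/4 = 19/4. Difference = 62/11 − 19/4 = 39/44.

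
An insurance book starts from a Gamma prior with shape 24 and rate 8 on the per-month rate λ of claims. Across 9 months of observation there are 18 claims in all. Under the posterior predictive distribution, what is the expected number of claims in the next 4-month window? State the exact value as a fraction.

168/17

Total count 18 over total exposure 9 months.
By Gamma–Poisson conjugacy, the posterior is Gamma(α + Σx, β + Σt) = Gamma(24 + 18, 8 + 9) = Gamma(42, 17).
Predictive mean over a 4-month window = T·E[λ|data] = 4·42/17 = 168/17.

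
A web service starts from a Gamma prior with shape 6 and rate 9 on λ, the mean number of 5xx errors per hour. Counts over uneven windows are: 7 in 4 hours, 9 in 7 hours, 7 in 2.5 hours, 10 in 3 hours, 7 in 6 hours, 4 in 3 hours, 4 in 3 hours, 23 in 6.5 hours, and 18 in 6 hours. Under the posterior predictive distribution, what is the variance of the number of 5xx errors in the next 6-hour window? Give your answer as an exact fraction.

Total count: 7 + 9 + 7 + 10 + 7 + 4 + 4 + 23 + 18 = 89.
Total exposure: 4 + 7 + 2.5 + 3 + 6 + 3 + 3 + 6.5 + 6 = 41 hours.
The Gamma prior is conjugate for the Poisson rate, so λ | data ~ Gamma(6+89, 9+41) = Gamma(95, 50).
The posterior predictive for a window of length T is Negative Binomial with variance T·α'·(β'+T)/β'² = 6·95·56/2500 = 1596/125.

1596/125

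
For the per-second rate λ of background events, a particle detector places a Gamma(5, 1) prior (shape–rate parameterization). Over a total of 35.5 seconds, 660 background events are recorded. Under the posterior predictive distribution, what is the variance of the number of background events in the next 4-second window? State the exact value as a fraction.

430920/5329

Total count 660 over total exposure 35.5 seconds.
The Gamma prior is conjugate for the Poisson rate, so λ | data ~ Gamma(5+660, 1+35.5) = Gamma(665, 73/2).
The posterior predictive for a window of length T is Negative Binomial with variance T·α'·(β'+T)/β'² = 4·665·(81/2)/(5329/4) = 430920/5329.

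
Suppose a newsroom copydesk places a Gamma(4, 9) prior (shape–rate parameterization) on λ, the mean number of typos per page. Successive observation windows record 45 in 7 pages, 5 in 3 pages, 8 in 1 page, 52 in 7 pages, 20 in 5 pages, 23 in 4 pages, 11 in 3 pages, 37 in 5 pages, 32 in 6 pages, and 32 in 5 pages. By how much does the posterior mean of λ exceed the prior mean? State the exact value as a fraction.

2201/495

Total count: 45 + 5 + 8 + 52 + 20 + 23 + 11 + 37 + 32 + 32 = 265.
Total exposure: 7 + 3 + 1 + 7 + 5 + 4 + 3 + 5 + 6 + 5 = 46 pages.
Posterior: α' = 4 + 265 = 269, β' = 9 + 46 = 55.
Posterior mean = 269/55 = 269/55; prior mean = 4/9 = 4/9. Difference = 269/55 − 4/9 = 2201/495.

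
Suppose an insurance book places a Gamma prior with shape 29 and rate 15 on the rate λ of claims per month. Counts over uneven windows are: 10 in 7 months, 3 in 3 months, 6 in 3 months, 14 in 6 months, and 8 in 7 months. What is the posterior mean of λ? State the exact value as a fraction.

70/41

Total count: 10 + 3 + 6 + 14 + 8 = 41.
Total exposure: 7 + 3 + 3 + 6 + 7 = 26 months.
The Gamma prior is conjugate for the Poisson rate, so λ | data ~ Gamma(29+41, 15+26) = Gamma(70, 41).
Posterior mean = α'/β' = 70/41.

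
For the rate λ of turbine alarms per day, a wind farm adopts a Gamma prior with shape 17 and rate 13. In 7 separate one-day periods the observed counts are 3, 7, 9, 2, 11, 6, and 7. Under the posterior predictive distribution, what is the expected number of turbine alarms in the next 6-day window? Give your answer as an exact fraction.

93/5

Total count: 3 + 7 + 9 + 2 + 11 + 6 + 7 = 45.
Total exposure: 7 days.
Posterior: α' = 17 + 45 = 62, β' = 13 + 7 = 20.
Predictive mean over a 6-day window = T·E[λ|data] = 6·62/20 = 93/5.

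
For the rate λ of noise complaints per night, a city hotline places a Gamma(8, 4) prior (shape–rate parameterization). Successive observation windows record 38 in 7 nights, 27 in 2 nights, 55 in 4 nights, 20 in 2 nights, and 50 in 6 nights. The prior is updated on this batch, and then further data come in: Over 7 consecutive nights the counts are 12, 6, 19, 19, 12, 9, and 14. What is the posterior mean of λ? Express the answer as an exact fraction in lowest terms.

289/32

Total count: 38 + 27 + 55 + 20 + 50 = 190.
Total exposure: 7 + 2 + 4 + 2 + 6 = 21 nights.
After the first batch: Gamma(8 + 190, 4 + 21) = Gamma(198, 25).
Total count: 12 + 6 + 19 + 19 + 12 + 9 + 14 = 91.
Total exposure: 7 nights.
After the second batch: Gamma(198 + 91, 25 + 7) = Gamma(289, 32).
Posterior mean = α'/β' = 289/32.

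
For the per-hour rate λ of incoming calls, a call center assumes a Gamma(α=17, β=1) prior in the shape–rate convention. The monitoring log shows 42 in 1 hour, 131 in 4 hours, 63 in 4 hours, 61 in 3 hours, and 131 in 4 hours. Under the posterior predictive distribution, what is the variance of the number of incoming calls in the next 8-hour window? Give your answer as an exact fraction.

Total count: 42 + 131 + 63 + 61 + 131 = 428.
Total exposure: 1 + 4 + 4 + 3 + 4 = 16 hours.
Posterior: α' = 17 + 428 = 445, β' = 1 + 16 = 17.
The posterior predictive for a window of length T is Negative Binomial with variance T·α'·(β'+T)/β'² = 8·445·25/289 = 89000/289.

89000/289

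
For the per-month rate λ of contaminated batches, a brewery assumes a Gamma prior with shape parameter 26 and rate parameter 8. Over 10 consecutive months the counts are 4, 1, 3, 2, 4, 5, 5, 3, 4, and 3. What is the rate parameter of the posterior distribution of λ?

Total count: 4 + 1 + 3 + 2 + 4 + 5 + 5 + 3 + 4 + 3 = 34.
Total exposure: 10 months.
Posterior: α' = 26 + 34 = 60, β' = 8 + 10 = 18.

18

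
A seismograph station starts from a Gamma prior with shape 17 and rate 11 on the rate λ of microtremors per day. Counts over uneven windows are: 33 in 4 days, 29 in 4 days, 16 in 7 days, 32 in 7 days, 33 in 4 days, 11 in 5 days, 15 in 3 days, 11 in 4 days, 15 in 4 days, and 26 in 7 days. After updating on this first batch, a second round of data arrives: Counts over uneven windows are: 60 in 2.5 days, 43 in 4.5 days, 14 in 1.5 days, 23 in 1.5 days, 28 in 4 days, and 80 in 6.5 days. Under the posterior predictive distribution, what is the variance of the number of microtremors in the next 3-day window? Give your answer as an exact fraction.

Total count: 33 + 29 + 16 + 32 + 33 + 11 + 15 + 11 + 15 + 26 = 221.
Total exposure: 4 + 4 + 7 + 7 + 4 + 5 + 3 + 4 + 4 + 7 = 49 days.
After the first batch: Gamma(17 + 221, 11 + 49) = Gamma(238, 60).
Total count: 60 + 43 + 14 + 23 + 28 + 80 = 248.
Total exposure: 2.5 + 4.5 + 1.5 + 1.5 + 4 + 6.5 = 20.5 days.
After the second batch: Gamma(238 + 248, 60 + 20.5) = Gamma(486, 161/2).
The posterior predictive for a window of length T is Negative Binomial with variance T·α'·(β'+T)/β'² = 3·486·(167/2)/(25921/4) = 486972/25921.

486972/25921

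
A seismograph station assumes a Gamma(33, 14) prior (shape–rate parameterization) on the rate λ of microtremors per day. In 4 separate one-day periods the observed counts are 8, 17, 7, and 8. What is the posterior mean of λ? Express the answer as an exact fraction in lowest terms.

73/18

Total count: 8 + 17 + 7 + 8 = 40.
Total exposure: 4 days.
Conjugate update: add total count to the shape and total exposure to the rate, giving Gamma(73, 18).
Posterior mean = α'/β' = 73/18.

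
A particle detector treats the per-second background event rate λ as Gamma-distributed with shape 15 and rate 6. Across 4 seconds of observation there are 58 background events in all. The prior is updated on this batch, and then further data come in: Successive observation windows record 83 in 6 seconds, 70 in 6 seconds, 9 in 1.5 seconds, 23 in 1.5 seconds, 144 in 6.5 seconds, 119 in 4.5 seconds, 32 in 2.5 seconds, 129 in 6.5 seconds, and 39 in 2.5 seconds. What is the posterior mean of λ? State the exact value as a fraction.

Total count 58 over total exposure 4 seconds.
After the first batch: Gamma(15 + 58, 6 + 4) = Gamma(73, 10).
Total count: 83 + 70 + 9 + 23 + 144 + 119 + 32 + 129 + 39 = 648.
Total exposure: 6 + 6 + 1.5 + 1.5 + 6.5 + 4.5 + 2.5 + 6.5 + 2.5 = 37.5 seconds.
After the second batch: Gamma(73 + 648, 10 + 37.5) = Gamma(721, 95/2).
Posterior mean = α'/β' = 721/(95/2) = 1442/95.

1442/95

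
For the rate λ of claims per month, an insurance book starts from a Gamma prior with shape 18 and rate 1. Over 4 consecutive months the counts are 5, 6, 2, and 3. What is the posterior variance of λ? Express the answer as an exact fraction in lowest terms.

34/25

Total count: 5 + 6 + 2 + 3 = 16.
Total exposure: 4 months.
Gamma(α, β) with Poisson data over total exposure Σt gives posterior Gamma(α+Σx, β+Σt) = Gamma(34, 5).
Posterior variance = α'/β'² = 34/25.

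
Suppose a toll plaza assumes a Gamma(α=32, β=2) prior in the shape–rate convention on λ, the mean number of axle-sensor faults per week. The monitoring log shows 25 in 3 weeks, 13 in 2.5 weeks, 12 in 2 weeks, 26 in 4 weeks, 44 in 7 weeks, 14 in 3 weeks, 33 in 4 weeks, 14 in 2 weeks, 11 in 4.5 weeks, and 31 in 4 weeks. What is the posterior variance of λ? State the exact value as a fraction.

Total count: 25 + 13 + 12 + 26 + 44 + 14 + 33 + 14 + 11 + 31 = 223.
Total exposure: 3 + 2.5 + 2 + 4 + 7 + 3 + 4 + 2 + 4.5 + 4 = 36 weeks.
Posterior: α' = 32 + 223 = 255, β' = 2 + 36 = 38.
Posterior variance = α'/β'² = 255/1444.

255/1444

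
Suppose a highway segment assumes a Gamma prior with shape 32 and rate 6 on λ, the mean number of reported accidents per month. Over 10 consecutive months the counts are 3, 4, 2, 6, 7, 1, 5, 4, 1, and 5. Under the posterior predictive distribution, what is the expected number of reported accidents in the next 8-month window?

Total count: 3 + 4 + 2 + 6 + 7 + 1 + 5 + 4 + 1 + 5 = 38.
Total exposure: 10 months.
Conjugate update: add total count to the shape and total exposure to the rate, giving Gamma(70, 16).
Predictive mean over an 8-month window = T·E[λ|data] = 8·70/16 = 35.

35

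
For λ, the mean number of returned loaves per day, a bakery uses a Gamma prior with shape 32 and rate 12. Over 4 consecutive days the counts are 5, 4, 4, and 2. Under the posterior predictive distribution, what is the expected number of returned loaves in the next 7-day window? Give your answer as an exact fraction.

Total count: 5 + 4 + 4 + 2 = 15.
Total exposure: 4 days.
Conjugate update: add total count to the shape and total exposure to the rate, giving Gamma(47, 16).
Predictive mean over a 7-day window = T·E[λ|data] = 7·47/16 = 329/16.

329/16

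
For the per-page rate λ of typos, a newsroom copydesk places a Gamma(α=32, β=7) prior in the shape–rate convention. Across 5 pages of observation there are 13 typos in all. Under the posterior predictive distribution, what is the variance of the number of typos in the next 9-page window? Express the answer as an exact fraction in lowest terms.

945/16

Total count 13 over total exposure 5 pages.
By Gamma–Poisson conjugacy, the posterior is Gamma(α + Σx, β + Σt) = Gamma(32 + 13, 7 + 5) = Gamma(45, 12).
The posterior predictive for a window of length T is Negative Binomial with variance T·α'·(β'+T)/β'² = 9·45·21/144 = 945/16.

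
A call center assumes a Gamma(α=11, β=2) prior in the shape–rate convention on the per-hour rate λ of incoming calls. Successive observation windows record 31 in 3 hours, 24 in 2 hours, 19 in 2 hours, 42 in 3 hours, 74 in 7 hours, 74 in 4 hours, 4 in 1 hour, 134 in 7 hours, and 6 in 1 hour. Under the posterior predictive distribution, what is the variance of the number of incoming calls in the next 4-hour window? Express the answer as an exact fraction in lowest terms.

3771/64

Total count: 31 + 24 + 19 + 42 + 74 + 74 + 4 + 134 + 6 = 408.
Total exposure: 3 + 2 + 2 + 3 + 7 + 4 + 1 + 7 + 1 = 30 hours.
Posterior: α' = 11 + 408 = 419, β' = 2 + 30 = 32.
The posterior predictive for a window of length T is Negative Binomial with variance T·α'·(β'+T)/β'² = 4·419·36/1024 = 3771/64.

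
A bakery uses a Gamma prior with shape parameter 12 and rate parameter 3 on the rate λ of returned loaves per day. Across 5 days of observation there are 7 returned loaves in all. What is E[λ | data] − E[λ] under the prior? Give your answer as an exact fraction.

Total count 7 over total exposure 5 days.
By Gamma–Poisson conjugacy, the posterior is Gamma(α + Σx, β + Σt) = Gamma(12 + 7, 3 + 5) = Gamma(19, 8).
Posterior mean = 19/8 = 19/8; prior mean = 12/3 = 4. Difference = 19/8 − 4 = -13/8.

-13/8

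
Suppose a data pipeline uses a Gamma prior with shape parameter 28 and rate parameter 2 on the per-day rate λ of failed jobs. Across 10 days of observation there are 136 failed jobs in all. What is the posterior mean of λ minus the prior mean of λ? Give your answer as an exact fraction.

-1/3

Total count 136 over total exposure 10 days.
By Gamma–Poisson conjugacy, the posterior is Gamma(α + Σx, β + Σt) = Gamma(28 + 136, 2 + 10) = Gamma(164, 12).
Posterior mean = 164/12 = 41/3; prior mean = 28/2 = 14. Difference = 41/3 − 14 = -1/3.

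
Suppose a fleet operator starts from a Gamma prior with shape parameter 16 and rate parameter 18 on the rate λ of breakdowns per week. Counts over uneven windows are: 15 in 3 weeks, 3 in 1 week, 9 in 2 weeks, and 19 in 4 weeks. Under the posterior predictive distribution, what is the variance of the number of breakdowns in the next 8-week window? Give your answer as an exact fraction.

Total count: 15 + 3 + 9 + 19 = 46.
Total exposure: 3 + 1 + 2 + 4 = 10 weeks.
Gamma(α, β) with Poisson data over total exposure Σt gives posterior Gamma(α+Σx, β+Σt) = Gamma(62, 28).
The posterior predictive for a window of length T is Negative Binomial with variance T·α'·(β'+T)/β'² = 8·62·36/784 = 1116/49.

1116/49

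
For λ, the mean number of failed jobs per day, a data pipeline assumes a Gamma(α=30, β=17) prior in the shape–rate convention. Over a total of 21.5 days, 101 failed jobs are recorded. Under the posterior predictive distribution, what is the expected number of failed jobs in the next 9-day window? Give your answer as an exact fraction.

2358/77

Total count 101 over total exposure 21.5 days.
Posterior: α' = 30 + 101 = 131, β' = 17 + 21.5 = 77/2.
Predictive mean over a 9-day window = T·E[λ|data] = 9·131/(77/2) = 2358/77.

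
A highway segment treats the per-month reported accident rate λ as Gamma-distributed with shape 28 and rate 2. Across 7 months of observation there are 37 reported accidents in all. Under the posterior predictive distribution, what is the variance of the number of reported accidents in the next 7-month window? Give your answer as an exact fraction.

Total count 37 over total exposure 7 months.
Gamma(α, β) with Poisson data over total exposure Σt gives posterior Gamma(α+Σx, β+Σt) = Gamma(65, 9).
The posterior predictive for a window of length T is Negative Binomial with variance T·α'·(β'+T)/β'² = 7·65·16/81 = 7280/81.

7280/81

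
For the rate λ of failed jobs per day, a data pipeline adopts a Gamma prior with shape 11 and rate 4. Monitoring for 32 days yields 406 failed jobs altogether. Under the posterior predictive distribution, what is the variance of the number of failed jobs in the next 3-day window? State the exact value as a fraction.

1807/48

Total count 406 over total exposure 32 days.
By Gamma–Poisson conjugacy, the posterior is Gamma(α + Σx, β + Σt) = Gamma(11 + 406, 4 + 32) = Gamma(417, 36).
The posterior predictive for a window of length T is Negative Binomial with variance T·α'·(β'+T)/β'² = 3·417·39/1296 = 1807/48.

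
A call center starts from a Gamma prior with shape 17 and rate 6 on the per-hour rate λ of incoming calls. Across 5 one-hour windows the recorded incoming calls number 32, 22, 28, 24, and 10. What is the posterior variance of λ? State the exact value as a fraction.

Total count: 32 + 22 + 28 + 24 + 10 = 116.
Total exposure: 5 hours.
Conjugate update: add total count to the shape and total exposure to the rate, giving Gamma(133, 11).
Posterior variance = α'/β'² = 133/121.

133/121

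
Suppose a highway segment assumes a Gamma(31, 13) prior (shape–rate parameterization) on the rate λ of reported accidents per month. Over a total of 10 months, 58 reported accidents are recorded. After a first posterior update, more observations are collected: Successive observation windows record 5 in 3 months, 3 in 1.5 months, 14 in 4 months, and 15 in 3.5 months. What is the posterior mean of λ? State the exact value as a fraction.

18/5

Total count 58 over total exposure 10 months.
After the first batch: Gamma(31 + 58, 13 + 10) = Gamma(89, 23).
Total count: 5 + 3 + 14 + 15 = 37.
Total exposure: 3 + 1.5 + 4 + 3.5 = 12 months.
After the second batch: Gamma(89 + 37, 23 + 12) = Gamma(126, 35).
Posterior mean = α'/β' = 126/35 = 18/5.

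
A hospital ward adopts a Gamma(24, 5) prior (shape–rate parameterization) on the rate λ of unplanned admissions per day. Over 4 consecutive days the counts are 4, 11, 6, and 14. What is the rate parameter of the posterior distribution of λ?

9

Total count: 4 + 11 + 6 + 14 = 35.
Total exposure: 4 days.
By Gamma–Poisson conjugacy, the posterior is Gamma(α + Σx, β + Σt) = Gamma(24 + 35, 5 + 4) = Gamma(59, 9).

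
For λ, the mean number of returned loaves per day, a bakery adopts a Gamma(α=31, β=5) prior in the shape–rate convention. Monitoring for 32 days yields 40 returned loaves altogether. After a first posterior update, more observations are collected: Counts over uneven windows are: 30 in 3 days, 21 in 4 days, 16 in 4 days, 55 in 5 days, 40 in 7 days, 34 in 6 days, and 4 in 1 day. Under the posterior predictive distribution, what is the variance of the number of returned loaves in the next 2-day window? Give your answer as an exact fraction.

37398/4489

Total count 40 over total exposure 32 days.
After the first batch: Gamma(31 + 40, 5 + 32) = Gamma(71, 37).
Total count: 30 + 21 + 16 + 55 + 40 + 34 + 4 = 200.
Total exposure: 3 + 4 + 4 + 5 + 7 + 6 + 1 = 30 days.
After the second batch: Gamma(71 + 200, 37 + 30) = Gamma(271, 67).
The posterior predictive for a window of length T is Negative Binomial with variance T·α'·(β'+T)/β'² = 2·271·69/4489 = 37398/4489.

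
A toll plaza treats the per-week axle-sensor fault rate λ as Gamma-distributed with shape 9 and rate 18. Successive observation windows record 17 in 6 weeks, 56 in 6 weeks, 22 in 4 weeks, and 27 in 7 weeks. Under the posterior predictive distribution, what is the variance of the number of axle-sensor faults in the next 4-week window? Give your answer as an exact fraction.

Total count: 17 + 56 + 22 + 27 = 122.
Total exposure: 6 + 6 + 4 + 7 = 23 weeks.
By Gamma–Poisson conjugacy, the posterior is Gamma(α + Σx, β + Σt) = Gamma(9 + 122, 18 + 23) = Gamma(131, 41).
The posterior predictive for a window of length T is Negative Binomial with variance T·α'·(β'+T)/β'² = 4·131·45/1681 = 23580/1681.

23580/1681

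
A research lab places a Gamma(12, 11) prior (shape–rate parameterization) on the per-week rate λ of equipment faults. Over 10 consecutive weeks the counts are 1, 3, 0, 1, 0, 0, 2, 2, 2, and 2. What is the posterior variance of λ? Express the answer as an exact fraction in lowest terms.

Total count: 1 + 3 + 0 + 1 + 0 + 0 + 2 + 2 + 2 + 2 = 13.
Total exposure: 10 weeks.
Posterior: α' = 12 + 13 = 25, β' = 11 + 10 = 21.
Posterior variance = α'/β'² = 25/441.

25/441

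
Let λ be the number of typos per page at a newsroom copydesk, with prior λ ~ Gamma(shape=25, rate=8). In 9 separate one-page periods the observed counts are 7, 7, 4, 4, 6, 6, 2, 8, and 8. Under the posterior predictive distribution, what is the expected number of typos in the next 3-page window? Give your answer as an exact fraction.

Total count: 7 + 7 + 4 + 4 + 6 + 6 + 2 + 8 + 8 = 52.
Total exposure: 9 pages.
Posterior: α' = 25 + 52 = 77, β' = 8 + 9 = 17.
Predictive mean over a 3-page window = T·E[λ|data] = 3·77/17 = 231/17.

231/17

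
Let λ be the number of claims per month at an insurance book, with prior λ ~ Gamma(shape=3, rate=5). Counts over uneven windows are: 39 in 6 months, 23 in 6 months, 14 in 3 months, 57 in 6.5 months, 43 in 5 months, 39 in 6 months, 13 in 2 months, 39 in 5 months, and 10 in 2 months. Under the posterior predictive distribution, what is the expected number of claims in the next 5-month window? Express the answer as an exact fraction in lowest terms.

2800/93

Total count: 39 + 23 + 14 + 57 + 43 + 39 + 13 + 39 + 10 = 277.
Total exposure: 6 + 6 + 3 + 6.5 + 5 + 6 + 2 + 5 + 2 = 41.5 months.
The Gamma prior is conjugate for the Poisson rate, so λ | data ~ Gamma(3+277, 5+41.5) = Gamma(280, 93/2).
Predictive mean over a 5-month window = T·E[λ|data] = 5·280/(93/2) = 2800/93.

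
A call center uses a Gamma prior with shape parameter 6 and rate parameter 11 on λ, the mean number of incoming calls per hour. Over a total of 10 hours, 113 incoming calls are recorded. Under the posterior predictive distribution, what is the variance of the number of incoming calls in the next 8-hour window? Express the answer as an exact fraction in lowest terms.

Total count 113 over total exposure 10 hours.
Gamma(α, β) with Poisson data over total exposure Σt gives posterior Gamma(α+Σx, β+Σt) = Gamma(119, 21).
The posterior predictive for a window of length T is Negative Binomial with variance T·α'·(β'+T)/β'² = 8·119·29/441 = 3944/63.

3944/63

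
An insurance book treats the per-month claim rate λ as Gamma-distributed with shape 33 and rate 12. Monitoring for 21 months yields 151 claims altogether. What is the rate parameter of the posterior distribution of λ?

Total count 151 over total exposure 21 months.
Conjugate update: add total count to the shape and total exposure to the rate, giving Gamma(184, 33).

33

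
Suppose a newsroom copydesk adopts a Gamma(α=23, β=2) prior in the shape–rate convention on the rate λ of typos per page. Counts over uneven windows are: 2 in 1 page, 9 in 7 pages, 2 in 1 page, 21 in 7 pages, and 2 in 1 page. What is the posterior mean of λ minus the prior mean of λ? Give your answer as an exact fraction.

Total count: 2 + 9 + 2 + 21 + 2 = 36.
Total exposure: 1 + 7 + 1 + 7 + 1 = 17 pages.
The Gamma prior is conjugate for the Poisson rate, so λ | data ~ Gamma(23+36, 2+17) = Gamma(59, 19).
Posterior mean = 59/19 = 59/19; prior mean = 23/2 = 23/2. Difference = 59/19 − 23/2 = -319/38.

-319/38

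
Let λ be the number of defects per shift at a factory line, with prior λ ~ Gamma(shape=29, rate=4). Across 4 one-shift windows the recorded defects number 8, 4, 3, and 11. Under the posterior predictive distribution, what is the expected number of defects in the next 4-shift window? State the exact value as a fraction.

Total count: 8 + 4 + 3 + 11 = 26.
Total exposure: 4 shifts.
Conjugate update: add total count to the shape and total exposure to the rate, giving Gamma(55, 8).
Predictive mean over a 4-shift window = T·E[λ|data] = 4·55/8 = 55/2.

55/2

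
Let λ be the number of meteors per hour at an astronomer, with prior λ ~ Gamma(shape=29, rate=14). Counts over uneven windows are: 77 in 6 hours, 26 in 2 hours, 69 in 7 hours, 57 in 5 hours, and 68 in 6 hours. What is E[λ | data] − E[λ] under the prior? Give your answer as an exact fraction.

Total count: 77 + 26 + 69 + 57 + 68 = 297.
Total exposure: 6 + 2 + 7 + 5 + 6 = 26 hours.
Posterior: α' = 29 + 297 = 326, β' = 14 + 26 = 40.
Posterior mean = 326/40 = 163/20; prior mean = 29/14 = 29/14. Difference = 163/20 − 29/14 = 851/140.

851/140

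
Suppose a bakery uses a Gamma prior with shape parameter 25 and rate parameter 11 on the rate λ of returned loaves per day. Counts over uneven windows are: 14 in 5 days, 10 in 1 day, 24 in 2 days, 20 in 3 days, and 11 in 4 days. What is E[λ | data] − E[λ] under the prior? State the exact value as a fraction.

Total count: 14 + 10 + 24 + 20 + 11 = 79.
Total exposure: 5 + 1 + 2 + 3 + 4 = 15 days.
Posterior: α' = 25 + 79 = 104, β' = 11 + 15 = 26.
Posterior mean = 104/26 = 4; prior mean = 25/11 = 25/11. Difference = 4 − 25/11 = 19/11.

19/11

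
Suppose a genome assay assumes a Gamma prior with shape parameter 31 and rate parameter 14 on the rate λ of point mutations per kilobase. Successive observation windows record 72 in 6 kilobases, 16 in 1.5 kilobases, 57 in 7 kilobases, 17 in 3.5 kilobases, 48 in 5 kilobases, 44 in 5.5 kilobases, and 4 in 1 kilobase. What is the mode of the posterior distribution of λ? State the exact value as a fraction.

Total count: 72 + 16 + 57 + 17 + 48 + 44 + 4 = 258.
Total exposure: 6 + 1.5 + 7 + 3.5 + 5 + 5.5 + 1 = 29.5 kilobases.
Conjugate update: add total count to the shape and total exposure to the rate, giving Gamma(289, 87/2).
Posterior mode = (α'−1)/β' = 288/(87/2) = 192/29.

192/29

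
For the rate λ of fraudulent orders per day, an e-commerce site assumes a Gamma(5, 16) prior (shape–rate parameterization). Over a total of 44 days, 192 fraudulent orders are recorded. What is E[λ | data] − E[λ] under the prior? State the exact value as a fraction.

Total count 192 over total exposure 44 days.
Posterior: α' = 5 + 192 = 197, β' = 16 + 44 = 60.
Posterior mean = 197/60 = 197/60; prior mean = 5/16 = 5/16. Difference = 197/60 − 5/16 = 713/240.

713/240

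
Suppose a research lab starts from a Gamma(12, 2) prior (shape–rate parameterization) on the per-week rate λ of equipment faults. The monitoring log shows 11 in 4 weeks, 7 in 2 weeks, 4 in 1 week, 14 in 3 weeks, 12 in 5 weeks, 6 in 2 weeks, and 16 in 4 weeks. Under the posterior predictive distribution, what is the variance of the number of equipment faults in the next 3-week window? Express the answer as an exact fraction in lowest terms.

Total count: 11 + 7 + 4 + 14 + 12 + 6 + 16 = 70.
Total exposure: 4 + 2 + 1 + 3 + 5 + 2 + 4 = 21 weeks.
The Gamma prior is conjugate for the Poisson rate, so λ | data ~ Gamma(12+70, 2+21) = Gamma(82, 23).
The posterior predictive for a window of length T is Negative Binomial with variance T·α'·(β'+T)/β'² = 3·82·26/529 = 6396/529.

6396/529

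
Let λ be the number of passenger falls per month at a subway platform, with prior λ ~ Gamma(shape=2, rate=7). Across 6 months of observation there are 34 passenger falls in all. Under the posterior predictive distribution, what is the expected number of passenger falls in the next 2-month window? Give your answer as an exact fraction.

Total count 34 over total exposure 6 months.
Gamma(α, β) with Poisson data over total exposure Σt gives posterior Gamma(α+Σx, β+Σt) = Gamma(36, 13).
Predictive mean over a 2-month window = T·E[λ|data] = 2·36/13 = 72/13.

72/13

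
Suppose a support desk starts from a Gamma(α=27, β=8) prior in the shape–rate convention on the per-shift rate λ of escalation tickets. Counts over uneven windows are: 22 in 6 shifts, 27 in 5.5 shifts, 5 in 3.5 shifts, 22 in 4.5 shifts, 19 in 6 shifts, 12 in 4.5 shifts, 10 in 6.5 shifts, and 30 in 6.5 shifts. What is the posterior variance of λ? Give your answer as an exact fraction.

Total count: 22 + 27 + 5 + 22 + 19 + 12 + 10 + 30 = 147.
Total exposure: 6 + 5.5 + 3.5 + 4.5 + 6 + 4.5 + 6.5 + 6.5 = 43 shifts.
Gamma(α, β) with Poisson data over total exposure Σt gives posterior Gamma(α+Σx, β+Σt) = Gamma(174, 51).
Posterior variance = α'/β'² = 174/2601 = 58/867.

58/867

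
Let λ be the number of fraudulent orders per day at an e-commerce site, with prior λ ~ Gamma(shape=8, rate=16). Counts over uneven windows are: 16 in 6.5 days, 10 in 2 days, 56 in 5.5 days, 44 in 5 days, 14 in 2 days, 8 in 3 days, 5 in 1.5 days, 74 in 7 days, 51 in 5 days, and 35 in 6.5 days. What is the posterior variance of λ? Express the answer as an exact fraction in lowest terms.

107/1200

Total count: 16 + 10 + 56 + 44 + 14 + 8 + 5 + 74 + 51 + 35 = 313.
Total exposure: 6.5 + 2 + 5.5 + 5 + 2 + 3 + 1.5 + 7 + 5 + 6.5 = 44 days.
Gamma(α, β) with Poisson data over total exposure Σt gives posterior Gamma(α+Σx, β+Σt) = Gamma(321, 60).
Posterior variance = α'/β'² = 321/3600 = 107/1200.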